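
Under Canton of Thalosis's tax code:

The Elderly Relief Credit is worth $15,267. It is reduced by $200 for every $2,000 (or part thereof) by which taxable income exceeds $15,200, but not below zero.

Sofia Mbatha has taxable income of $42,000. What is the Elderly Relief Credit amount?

$12,467

Elderly Relief Credit: income exceeds $15,200 by $26,800, which is 14 full-or-partial $2,000 increments; reduction = 14 × $200 = $2,800, leaving $12,467.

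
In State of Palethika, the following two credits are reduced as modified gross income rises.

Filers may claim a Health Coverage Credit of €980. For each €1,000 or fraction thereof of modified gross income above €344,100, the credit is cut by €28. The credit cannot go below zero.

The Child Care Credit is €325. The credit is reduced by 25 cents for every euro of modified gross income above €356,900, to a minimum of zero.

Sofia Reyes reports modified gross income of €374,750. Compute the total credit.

€112

Health Coverage Credit: income exceeds €344,100 by €30,650, which is 31 full-or-partial €1,000 increments; reduction = 31 × €28 = €868, leaving €112.
Child Care Credit: 25% of the €17,850 excess over €356,900 is €4,462.50 ≥ base, so the credit is €0.
Total: €112 + €0 = €112.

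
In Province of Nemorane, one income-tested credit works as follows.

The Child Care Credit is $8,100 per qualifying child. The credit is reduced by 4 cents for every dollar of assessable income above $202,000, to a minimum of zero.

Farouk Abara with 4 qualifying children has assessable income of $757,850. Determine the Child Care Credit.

$10,166

Child Care Credit: base = 4 × $8,100 = $32,400. 4% of the $555,850 excess over $202,000 is $22,234; credit = $32,400 − $22,234 = $10,166.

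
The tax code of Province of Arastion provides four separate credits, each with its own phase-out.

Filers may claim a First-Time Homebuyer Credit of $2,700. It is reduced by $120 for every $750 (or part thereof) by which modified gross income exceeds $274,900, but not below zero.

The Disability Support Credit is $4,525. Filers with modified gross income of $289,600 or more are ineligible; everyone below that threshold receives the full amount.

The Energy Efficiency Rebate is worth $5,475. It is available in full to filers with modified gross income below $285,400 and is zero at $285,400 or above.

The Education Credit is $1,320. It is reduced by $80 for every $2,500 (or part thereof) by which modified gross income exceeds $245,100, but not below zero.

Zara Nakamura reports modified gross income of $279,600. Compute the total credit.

$12,060

First-Time Homebuyer Credit: income exceeds $274,900 by $4,700, which is 7 full-or-partial $750 increments; reduction = 7 × $120 = $840, leaving $1,860.
Disability Support Credit: $279,600 is below the $289,600 cutoff, so the full $4,525 applies.
Energy Efficiency Rebate: $279,600 is below the $285,400 cutoff, so the full $5,475 applies.
Education Credit: income exceeds $245,100 by $34,500, which is 14 full-or-partial $2,500 increments; reduction = 14 × $80 = $1,120, leaving $200.
Total: $1,860 + $4,525 + $5,475 + $200 = $12,060.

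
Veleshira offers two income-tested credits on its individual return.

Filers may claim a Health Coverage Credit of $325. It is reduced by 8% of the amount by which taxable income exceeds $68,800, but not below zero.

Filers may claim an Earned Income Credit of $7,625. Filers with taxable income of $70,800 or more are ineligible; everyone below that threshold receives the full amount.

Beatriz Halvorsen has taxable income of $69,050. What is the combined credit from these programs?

Health Coverage Credit: 8% of the $250 excess over $68,800 is $20; credit = $325 − $20 = $305.
Earned Income Credit: $69,050 is below the $70,800 cutoff, so the full $7,625 applies.
Total: $305 + $7,625 = $7,930.

$7,930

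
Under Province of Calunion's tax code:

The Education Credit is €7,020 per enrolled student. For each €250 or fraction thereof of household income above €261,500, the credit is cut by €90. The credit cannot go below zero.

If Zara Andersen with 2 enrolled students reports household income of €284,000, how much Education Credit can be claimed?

Education Credit: base = 2 × €7,020 = €14,040. income exceeds €261,500 by €22,500, which is 90 full-or-partial €250 increments; reduction = 90 × €90 = €8,100, leaving €5,940.

€5,940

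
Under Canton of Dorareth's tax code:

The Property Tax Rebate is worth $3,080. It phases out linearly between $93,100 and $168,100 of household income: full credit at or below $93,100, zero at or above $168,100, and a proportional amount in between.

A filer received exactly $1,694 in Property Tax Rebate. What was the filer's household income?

$1,694 is 1,694/3,080 of the full $3,080, so 1,386/3,080 of the $75,000 range has been used: income = $93,100 + $75,000 × 1,386/3,080 = $126,850.

$126,850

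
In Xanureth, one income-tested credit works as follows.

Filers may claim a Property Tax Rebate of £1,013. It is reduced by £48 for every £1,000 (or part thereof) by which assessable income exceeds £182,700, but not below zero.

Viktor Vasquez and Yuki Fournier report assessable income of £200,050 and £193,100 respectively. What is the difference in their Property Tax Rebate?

£336

Viktor (£200,050): Property Tax Rebate: income exceeds £182,700 by £17,350, which is 18 full-or-partial £1,000 increments; reduction = 18 × £48 = £864, leaving £149.
Yuki (£193,100): Property Tax Rebate: income exceeds £182,700 by £10,400, which is 11 full-or-partial £1,000 increments; reduction = 11 × £48 = £528, leaving £485.
Difference: |£149 − £485| = £336.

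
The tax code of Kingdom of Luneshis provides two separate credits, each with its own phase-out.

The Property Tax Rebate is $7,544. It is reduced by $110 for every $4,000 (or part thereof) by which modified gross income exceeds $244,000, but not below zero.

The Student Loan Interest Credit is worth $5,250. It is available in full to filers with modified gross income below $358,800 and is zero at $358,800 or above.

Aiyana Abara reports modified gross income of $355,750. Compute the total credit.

$9,714

Property Tax Rebate: income exceeds $244,000 by $111,750, which is 28 full-or-partial $4,000 increments; reduction = 28 × $110 = $3,080, leaving $4,464.
Student Loan Interest Credit: $355,750 is below the $358,800 cutoff, so the full $5,250 applies.
Total: $4,464 + $5,250 = $9,714.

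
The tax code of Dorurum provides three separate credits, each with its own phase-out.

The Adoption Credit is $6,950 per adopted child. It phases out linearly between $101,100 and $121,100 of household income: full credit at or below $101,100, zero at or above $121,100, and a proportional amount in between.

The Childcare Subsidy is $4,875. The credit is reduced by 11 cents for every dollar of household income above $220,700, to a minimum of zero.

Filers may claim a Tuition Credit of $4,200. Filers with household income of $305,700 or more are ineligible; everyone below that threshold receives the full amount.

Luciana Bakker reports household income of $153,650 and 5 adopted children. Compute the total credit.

Adoption Credit: base = 5 × $6,950 = $34,750. $153,650 is at or above $121,100, so the credit is $0.
Childcare Subsidy: $153,650 is at or below the $220,700 threshold, so the full $4,875 applies.
Tuition Credit: $153,650 is below the $305,700 cutoff, so the full $4,200 applies.
Total: $0 + $4,875 + $4,200 = $9,075.

$9,075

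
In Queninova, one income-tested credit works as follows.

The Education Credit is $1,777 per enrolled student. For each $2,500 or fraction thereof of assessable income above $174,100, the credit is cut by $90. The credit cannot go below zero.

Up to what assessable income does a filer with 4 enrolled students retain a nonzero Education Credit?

$369,100

Full credit = 4 × $1,777 = $7,108.
After 78 increments the reduction is 78 × $90 = $7,020, leaving $88; one more increment wipes it out. Increment 78 ends at excess 78 × $2,500 = $195,000, so the highest qualifying income is $174,100 + $195,000 = $369,100.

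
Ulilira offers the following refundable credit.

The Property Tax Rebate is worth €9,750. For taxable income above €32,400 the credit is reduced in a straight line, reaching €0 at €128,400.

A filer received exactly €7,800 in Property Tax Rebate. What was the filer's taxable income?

€7,800 is 7,800/9,750 of the full €9,750, so 1,950/9,750 of the €96,000 range has been used: income = €32,400 + €96,000 × 1,950/9,750 = €51,600.

€51,600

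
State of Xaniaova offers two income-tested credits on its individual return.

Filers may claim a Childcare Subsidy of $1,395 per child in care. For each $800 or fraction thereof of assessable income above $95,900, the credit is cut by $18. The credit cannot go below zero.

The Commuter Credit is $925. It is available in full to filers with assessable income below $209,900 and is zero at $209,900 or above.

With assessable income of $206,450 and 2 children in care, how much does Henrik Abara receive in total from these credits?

Childcare Subsidy: base = 2 × $1,395 = $2,790. income exceeds $95,900 by $110,550, which is 139 full-or-partial $800 increments; reduction = 139 × $18 = $2,502, leaving $288.
Commuter Credit: $206,450 is below the $209,900 cutoff, so the full $925 applies.
Total: $288 + $925 = $1,213.

$1,213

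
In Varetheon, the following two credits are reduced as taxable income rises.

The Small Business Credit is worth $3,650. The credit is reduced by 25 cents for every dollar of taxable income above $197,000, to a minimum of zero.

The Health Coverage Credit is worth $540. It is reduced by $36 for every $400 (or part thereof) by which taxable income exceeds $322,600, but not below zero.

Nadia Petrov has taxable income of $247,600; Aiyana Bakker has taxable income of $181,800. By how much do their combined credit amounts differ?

Nadia ($247,600): Small Business Credit: 25% of the $50,600 excess over $197,000 is $12,650 ≥ base, so the credit is $0. Health Coverage Credit: $247,600 is at or below the $322,600 threshold, so the full $540 applies. total $0 + $540 = $540
Aiyana ($181,800): Small Business Credit: $181,800 is at or below the $197,000 threshold, so the full $3,650 applies. Health Coverage Credit: $181,800 is at or below the $322,600 threshold, so the full $540 applies. total $3,650 + $540 = $4,190
Difference: |$540 − $4,190| = $3,650.

$3,650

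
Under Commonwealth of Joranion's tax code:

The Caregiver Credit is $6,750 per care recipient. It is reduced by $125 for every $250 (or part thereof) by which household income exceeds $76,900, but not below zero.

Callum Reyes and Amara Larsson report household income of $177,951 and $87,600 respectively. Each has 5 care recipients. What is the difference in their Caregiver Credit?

$28,375

Callum ($177,951): Caregiver Credit: base = 5 × $6,750 = $33,750. income exceeds $76,900 by $101,051 → 405 increments × $125 = $50,625 ≥ base, so the credit is $0.
Amara ($87,600): Caregiver Credit: base = 5 × $6,750 = $33,750. income exceeds $76,900 by $10,700, which is 43 full-or-partial $250 increments; reduction = 43 × $125 = $5,375, leaving $28,375.
Difference: |$0 − $28,375| = $28,375.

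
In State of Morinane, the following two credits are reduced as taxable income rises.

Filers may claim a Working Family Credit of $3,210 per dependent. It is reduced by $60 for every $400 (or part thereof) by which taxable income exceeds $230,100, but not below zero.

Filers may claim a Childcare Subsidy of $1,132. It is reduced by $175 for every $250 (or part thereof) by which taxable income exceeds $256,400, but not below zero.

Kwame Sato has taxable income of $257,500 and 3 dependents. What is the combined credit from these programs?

Working Family Credit: base = 3 × $3,210 = $9,630. income exceeds $230,100 by $27,400, which is 69 full-or-partial $400 increments; reduction = 69 × $60 = $4,140, leaving $5,490.
Childcare Subsidy: income exceeds $256,400 by $1,100, which is 5 full-or-partial $250 increments; reduction = 5 × $175 = $875, leaving $257.
Total: $5,490 + $257 = $5,747.

$5,747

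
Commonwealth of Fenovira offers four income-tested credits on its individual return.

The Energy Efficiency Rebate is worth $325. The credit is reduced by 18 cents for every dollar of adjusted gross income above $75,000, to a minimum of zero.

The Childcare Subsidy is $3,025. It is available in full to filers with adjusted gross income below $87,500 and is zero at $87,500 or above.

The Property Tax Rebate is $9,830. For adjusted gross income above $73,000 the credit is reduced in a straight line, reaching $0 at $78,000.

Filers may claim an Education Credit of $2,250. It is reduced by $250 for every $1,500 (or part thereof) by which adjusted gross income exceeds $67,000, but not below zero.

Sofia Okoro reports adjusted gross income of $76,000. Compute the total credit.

Energy Efficiency Rebate: 18% of the $1,000 excess over $75,000 is $180; credit = $325 − $180 = $145.
Childcare Subsidy: $76,000 is below the $87,500 cutoff, so the full $3,025 applies.
Property Tax Rebate: $76,000 is $3,000 into a $5,000 phase-out range, leaving 2,000/5,000 of the credit: $9,830 × 2,000/5,000 = $3,932.
Education Credit: income exceeds $67,000 by $9,000, which is 6 full-or-partial $1,500 increments; reduction = 6 × $250 = $1,500, leaving $750.
Total: $145 + $3,025 + $3,932 + $750 = $7,852.

$7,852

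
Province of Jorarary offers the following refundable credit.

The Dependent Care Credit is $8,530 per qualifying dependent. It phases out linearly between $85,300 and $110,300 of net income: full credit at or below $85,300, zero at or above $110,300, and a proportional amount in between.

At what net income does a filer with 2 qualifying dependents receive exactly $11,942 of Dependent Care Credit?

$92,800

Full credit = 2 × $8,530 = $17,060.
$11,942 is 11,942/17,060 of the full $17,060, so 5,118/17,060 of the $25,000 range has been used: income = $85,300 + $25,000 × 5,118/17,060 = $92,800.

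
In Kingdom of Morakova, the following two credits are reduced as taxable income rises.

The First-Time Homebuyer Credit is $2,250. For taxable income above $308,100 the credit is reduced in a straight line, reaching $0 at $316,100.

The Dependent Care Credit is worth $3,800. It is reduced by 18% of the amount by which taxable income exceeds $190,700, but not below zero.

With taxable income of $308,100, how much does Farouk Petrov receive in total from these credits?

$2,250

First-Time Homebuyer Credit: $308,100 is at or below the $308,100 threshold, so the full $2,250 applies.
Dependent Care Credit: 18% of the $117,400 excess over $190,700 is $21,132 ≥ base, so the credit is $0.
Total: $2,250 + $0 = $2,250.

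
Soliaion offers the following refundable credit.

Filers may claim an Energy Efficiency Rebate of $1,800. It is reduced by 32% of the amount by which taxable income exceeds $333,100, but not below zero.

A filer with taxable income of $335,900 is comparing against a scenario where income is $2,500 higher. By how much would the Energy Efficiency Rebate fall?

$800

At $335,900 — 32% of the $2,800 excess over $333,100 is $896; credit = $1,800 − $896 = $904.
At $338,400 — 32% of the $5,300 excess over $333,100 is $1,696; credit = $1,800 − $1,696 = $104.
Lost: $904 − $104 = $800.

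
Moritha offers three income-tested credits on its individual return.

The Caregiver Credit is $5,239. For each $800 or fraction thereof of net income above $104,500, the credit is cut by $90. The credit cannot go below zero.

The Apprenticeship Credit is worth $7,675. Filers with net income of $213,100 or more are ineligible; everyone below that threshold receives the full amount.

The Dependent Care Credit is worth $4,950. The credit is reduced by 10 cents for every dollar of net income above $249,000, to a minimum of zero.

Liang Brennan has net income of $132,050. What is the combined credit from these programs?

$14,714

Caregiver Credit: income exceeds $104,500 by $27,550, which is 35 full-or-partial $800 increments; reduction = 35 × $90 = $3,150, leaving $2,089.
Apprenticeship Credit: $132,050 is below the $213,100 cutoff, so the full $7,675 applies.
Dependent Care Credit: $132,050 is at or below the $249,000 threshold, so the full $4,950 applies.
Total: $2,089 + $7,675 + $4,950 = $14,714.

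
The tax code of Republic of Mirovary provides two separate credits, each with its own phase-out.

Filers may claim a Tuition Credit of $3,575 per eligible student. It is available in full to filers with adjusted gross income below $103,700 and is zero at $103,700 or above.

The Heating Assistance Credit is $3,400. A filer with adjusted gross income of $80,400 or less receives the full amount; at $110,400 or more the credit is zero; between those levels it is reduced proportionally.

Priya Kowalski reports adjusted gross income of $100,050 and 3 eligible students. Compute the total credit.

$11,898

Tuition Credit: base = 3 × $3,575 = $10,725. $100,050 is below the $103,700 cutoff, so the full $10,725 applies.
Heating Assistance Credit: $100,050 is $19,650 into a $30,000 phase-out range, leaving 10,350/30,000 of the credit: $3,400 × 10,350/30,000 = $1,173.
Total: $10,725 + $1,173 = $11,898.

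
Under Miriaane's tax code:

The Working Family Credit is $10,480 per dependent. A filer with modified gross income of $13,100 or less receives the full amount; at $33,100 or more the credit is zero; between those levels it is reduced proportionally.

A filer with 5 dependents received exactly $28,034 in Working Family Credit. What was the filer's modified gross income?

Full credit = 5 × $10,480 = $52,400.
$28,034 is 28,034/52,400 of the full $52,400, so 24,366/52,400 of the $20,000 range has been used: income = $13,100 + $20,000 × 24,366/52,400 = $22,400.

$22,400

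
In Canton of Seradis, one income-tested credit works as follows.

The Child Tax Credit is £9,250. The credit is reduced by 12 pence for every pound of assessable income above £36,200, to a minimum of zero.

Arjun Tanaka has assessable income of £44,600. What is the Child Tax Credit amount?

£8,242

Child Tax Credit: 12% of the £8,400 excess over £36,200 is £1,008; credit = £9,250 − £1,008 = £8,242.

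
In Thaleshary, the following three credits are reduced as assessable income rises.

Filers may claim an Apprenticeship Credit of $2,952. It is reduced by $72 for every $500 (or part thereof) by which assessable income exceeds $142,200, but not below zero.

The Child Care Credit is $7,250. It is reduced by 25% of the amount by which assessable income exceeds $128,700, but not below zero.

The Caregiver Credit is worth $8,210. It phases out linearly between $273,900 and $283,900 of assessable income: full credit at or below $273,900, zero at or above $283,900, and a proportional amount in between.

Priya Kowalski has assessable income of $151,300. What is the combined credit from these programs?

$11,394

Apprenticeship Credit: income exceeds $142,200 by $9,100, which is 19 full-or-partial $500 increments; reduction = 19 × $72 = $1,368, leaving $1,584.
Child Care Credit: 25% of the $22,600 excess over $128,700 is $5,650; credit = $7,250 − $5,650 = $1,600.
Caregiver Credit: $151,300 is at or below the $273,900 threshold, so the full $8,210 applies.
Total: $1,584 + $1,600 + $8,210 = $11,394.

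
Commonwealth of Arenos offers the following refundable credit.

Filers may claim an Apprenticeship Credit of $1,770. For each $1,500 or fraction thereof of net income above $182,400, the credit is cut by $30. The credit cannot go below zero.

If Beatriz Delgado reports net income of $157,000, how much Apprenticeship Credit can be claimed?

$1,770

Apprenticeship Credit: $157,000 is at or below the $182,400 threshold, so the full $1,770 applies.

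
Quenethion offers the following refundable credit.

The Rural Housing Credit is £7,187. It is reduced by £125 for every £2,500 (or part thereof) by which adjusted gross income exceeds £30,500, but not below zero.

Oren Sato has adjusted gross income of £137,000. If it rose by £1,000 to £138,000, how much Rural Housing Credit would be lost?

£0

At £137,000 — income exceeds £30,500 by £106,500, which is 43 full-or-partial £2,500 increments; reduction = 43 × £125 = £5,375, leaving £1,812.
At £138,000 — income exceeds £30,500 by £107,500, which is 43 full-or-partial £2,500 increments; reduction = 43 × £125 = £5,375, leaving £1,812.
Lost: £1,812 − £1,812 = £0.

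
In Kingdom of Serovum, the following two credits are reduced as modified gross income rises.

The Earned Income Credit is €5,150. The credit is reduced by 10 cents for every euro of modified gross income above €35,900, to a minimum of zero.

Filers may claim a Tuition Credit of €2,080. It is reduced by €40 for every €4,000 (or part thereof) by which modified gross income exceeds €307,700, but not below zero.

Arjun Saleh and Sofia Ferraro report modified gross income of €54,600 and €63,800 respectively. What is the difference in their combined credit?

Arjun (€54,600): Earned Income Credit: 10% of the €18,700 excess over €35,900 is €1,870; credit = €5,150 − €1,870 = €3,280. Tuition Credit: €54,600 is at or below the €307,700 threshold, so the full €2,080 applies. total €3,280 + €2,080 = €5,360
Sofia (€63,800): Earned Income Credit: 10% of the €27,900 excess over €35,900 is €2,790; credit = €5,150 − €2,790 = €2,360. Tuition Credit: €63,800 is at or below the €307,700 threshold, so the full €2,080 applies. total €2,360 + €2,080 = €4,440
Difference: |€5,360 − €4,440| = €920.

€920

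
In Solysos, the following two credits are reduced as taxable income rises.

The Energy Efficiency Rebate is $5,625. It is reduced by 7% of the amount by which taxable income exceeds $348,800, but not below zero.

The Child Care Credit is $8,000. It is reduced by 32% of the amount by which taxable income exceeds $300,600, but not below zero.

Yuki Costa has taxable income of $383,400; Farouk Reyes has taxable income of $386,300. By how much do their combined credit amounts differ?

Yuki ($383,400): Energy Efficiency Rebate: 7% of the $34,600 excess over $348,800 is $2,422; credit = $5,625 − $2,422 = $3,203. Child Care Credit: 32% of the $82,800 excess over $300,600 is $26,496 ≥ base, so the credit is $0. total $3,203 + $0 = $3,203
Farouk ($386,300): Energy Efficiency Rebate: 7% of the $37,500 excess over $348,800 is $2,625; credit = $5,625 − $2,625 = $3,000. Child Care Credit: 32% of the $85,700 excess over $300,600 is $27,424 ≥ base, so the credit is $0. total $3,000 + $0 = $3,000
Difference: |$3,203 − $3,000| = $203.

$203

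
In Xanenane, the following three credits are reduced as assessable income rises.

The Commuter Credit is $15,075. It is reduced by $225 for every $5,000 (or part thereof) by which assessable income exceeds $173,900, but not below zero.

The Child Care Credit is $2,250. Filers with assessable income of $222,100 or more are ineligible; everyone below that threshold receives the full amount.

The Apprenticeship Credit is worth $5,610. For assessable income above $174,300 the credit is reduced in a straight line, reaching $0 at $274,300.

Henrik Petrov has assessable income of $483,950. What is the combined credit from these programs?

Commuter Credit: income exceeds $173,900 by $310,050, which is 63 full-or-partial $5,000 increments; reduction = 63 × $225 = $14,175, leaving $900.
Child Care Credit: $483,950 meets or exceeds the $222,100 cutoff, so the credit is $0.
Apprenticeship Credit: $483,950 is at or above $274,300, so the credit is $0.
Total: $900 + $0 + $0 = $900.

$900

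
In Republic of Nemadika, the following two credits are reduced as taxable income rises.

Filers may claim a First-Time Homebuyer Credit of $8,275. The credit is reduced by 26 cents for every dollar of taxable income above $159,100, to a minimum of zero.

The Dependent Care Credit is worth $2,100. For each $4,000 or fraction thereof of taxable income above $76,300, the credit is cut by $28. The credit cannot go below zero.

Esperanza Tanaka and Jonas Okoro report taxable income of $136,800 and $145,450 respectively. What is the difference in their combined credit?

$56

Esperanza ($136,800): First-Time Homebuyer Credit: $136,800 is at or below the $159,100 threshold, so the full $8,275 applies. Dependent Care Credit: income exceeds $76,300 by $60,500, which is 16 full-or-partial $4,000 increments; reduction = 16 × $28 = $448, leaving $1,652. total $8,275 + $1,652 = $9,927
Jonas ($145,450): First-Time Homebuyer Credit: $145,450 is at or below the $159,100 threshold, so the full $8,275 applies. Dependent Care Credit: income exceeds $76,300 by $69,150, which is 18 full-or-partial $4,000 increments; reduction = 18 × $28 = $504, leaving $1,596. total $8,275 + $1,596 = $9,871
Difference: |$9,927 − $9,871| = $56.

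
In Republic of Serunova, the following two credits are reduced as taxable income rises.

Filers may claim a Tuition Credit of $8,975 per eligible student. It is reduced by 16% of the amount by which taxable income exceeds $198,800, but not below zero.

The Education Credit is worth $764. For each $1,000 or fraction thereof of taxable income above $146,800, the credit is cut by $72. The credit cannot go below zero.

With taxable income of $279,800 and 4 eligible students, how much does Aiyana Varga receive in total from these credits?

$22,940

Tuition Credit: base = 4 × $8,975 = $35,900. 16% of the $81,000 excess over $198,800 is $12,960; credit = $35,900 − $12,960 = $22,940.
Education Credit: income exceeds $146,800 by $133,000 → 133 increments × $72 = $9,576 ≥ base, so the credit is $0.
Total: $22,940 + $0 = $22,940.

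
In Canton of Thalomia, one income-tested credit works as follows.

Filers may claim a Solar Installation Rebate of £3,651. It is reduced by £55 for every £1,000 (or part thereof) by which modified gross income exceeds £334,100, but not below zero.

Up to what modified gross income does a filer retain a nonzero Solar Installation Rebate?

£400,100

After 66 increments the reduction is 66 × £55 = £3,630, leaving £21; one more increment wipes it out. Increment 66 ends at excess 66 × £1,000 = £66,000, so the highest qualifying income is £334,100 + £66,000 = £400,100.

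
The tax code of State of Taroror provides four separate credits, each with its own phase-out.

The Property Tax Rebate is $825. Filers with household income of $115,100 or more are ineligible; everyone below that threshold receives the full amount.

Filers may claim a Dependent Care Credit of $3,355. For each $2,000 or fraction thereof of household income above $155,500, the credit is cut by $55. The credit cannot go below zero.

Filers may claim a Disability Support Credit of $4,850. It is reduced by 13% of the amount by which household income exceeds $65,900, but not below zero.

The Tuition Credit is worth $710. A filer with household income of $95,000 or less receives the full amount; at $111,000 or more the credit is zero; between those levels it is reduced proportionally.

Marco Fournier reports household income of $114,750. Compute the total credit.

$4,180

Property Tax Rebate: $114,750 is below the $115,100 cutoff, so the full $825 applies.
Dependent Care Credit: $114,750 is at or below the $155,500 threshold, so the full $3,355 applies.
Disability Support Credit: 13% of the $48,850 excess over $65,900 is $6,350.50 ≥ base, so the credit is $0.
Tuition Credit: $114,750 is at or above $111,000, so the credit is $0.
Total: $825 + $3,355 + $0 + $0 = $4,180.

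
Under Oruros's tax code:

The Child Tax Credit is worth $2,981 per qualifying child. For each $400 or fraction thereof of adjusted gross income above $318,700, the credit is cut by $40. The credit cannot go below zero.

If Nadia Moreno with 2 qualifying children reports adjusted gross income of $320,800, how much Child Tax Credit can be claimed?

$5,722

Child Tax Credit: base = 2 × $2,981 = $5,962. income exceeds $318,700 by $2,100, which is 6 full-or-partial $400 increments; reduction = 6 × $40 = $240, leaving $5,722.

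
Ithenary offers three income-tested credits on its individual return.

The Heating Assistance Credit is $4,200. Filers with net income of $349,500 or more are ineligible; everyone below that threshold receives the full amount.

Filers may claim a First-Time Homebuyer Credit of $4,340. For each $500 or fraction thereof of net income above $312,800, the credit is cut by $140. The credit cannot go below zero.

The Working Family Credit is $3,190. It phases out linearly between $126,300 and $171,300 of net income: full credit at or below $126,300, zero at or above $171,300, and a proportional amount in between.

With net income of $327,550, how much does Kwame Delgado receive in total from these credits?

$4,340

Heating Assistance Credit: $327,550 is below the $349,500 cutoff, so the full $4,200 applies.
First-Time Homebuyer Credit: income exceeds $312,800 by $14,750, which is 30 full-or-partial $500 increments; reduction = 30 × $140 = $4,200, leaving $140.
Working Family Credit: $327,550 is at or above $171,300, so the credit is $0.
Total: $4,200 + $140 + $0 = $4,340.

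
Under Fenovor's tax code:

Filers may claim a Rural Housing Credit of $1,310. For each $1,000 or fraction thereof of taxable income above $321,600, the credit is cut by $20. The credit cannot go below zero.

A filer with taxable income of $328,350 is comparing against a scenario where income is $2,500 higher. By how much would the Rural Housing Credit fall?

At $328,350 — income exceeds $321,600 by $6,750, which is 7 full-or-partial $1,000 increments; reduction = 7 × $20 = $140, leaving $1,170.
At $330,850 — income exceeds $321,600 by $9,250, which is 10 full-or-partial $1,000 increments; reduction = 10 × $20 = $200, leaving $1,110.
Lost: $1,170 − $1,110 = $60.

$60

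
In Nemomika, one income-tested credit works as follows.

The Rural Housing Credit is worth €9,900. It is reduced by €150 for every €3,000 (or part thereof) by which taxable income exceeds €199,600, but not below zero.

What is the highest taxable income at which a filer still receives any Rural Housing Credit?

€394,600

After 65 increments the reduction is 65 × €150 = €9,750, leaving €150; one more increment wipes it out. Increment 65 ends at excess 65 × €3,000 = €195,000, so the highest qualifying income is €199,600 + €195,000 = €394,600.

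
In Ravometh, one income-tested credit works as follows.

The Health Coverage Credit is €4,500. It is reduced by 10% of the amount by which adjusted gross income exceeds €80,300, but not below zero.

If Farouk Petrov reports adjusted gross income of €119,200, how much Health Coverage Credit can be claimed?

€610

Health Coverage Credit: 10% of the €38,900 excess over €80,300 is €3,890; credit = €4,500 − €3,890 = €610.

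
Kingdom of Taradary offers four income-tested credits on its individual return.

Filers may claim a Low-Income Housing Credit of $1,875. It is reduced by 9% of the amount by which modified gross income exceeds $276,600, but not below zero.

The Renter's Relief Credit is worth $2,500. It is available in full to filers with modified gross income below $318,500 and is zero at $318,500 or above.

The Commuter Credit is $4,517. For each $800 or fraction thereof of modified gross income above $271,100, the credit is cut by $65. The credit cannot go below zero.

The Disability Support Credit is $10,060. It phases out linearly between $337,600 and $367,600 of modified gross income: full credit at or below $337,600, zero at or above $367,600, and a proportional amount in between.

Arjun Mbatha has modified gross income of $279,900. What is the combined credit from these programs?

Low-Income Housing Credit: 9% of the $3,300 excess over $276,600 is $297; credit = $1,875 − $297 = $1,578.
Renter's Relief Credit: $279,900 is below the $318,500 cutoff, so the full $2,500 applies.
Commuter Credit: income exceeds $271,100 by $8,800, which is 11 full-or-partial $800 increments; reduction = 11 × $65 = $715, leaving $3,802.
Disability Support Credit: $279,900 is at or below the $337,600 threshold, so the full $10,060 applies.
Total: $1,578 + $2,500 + $3,802 + $10,060 = $17,940.

$17,940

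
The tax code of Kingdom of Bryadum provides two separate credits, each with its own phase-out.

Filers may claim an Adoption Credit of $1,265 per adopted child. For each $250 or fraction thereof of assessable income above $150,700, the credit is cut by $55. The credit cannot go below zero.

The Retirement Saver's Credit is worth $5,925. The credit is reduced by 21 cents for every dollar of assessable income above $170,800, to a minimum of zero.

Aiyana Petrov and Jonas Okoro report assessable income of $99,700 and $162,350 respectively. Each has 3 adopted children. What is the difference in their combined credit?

$2,585

Aiyana ($99,700): Adoption Credit: base = 3 × $1,265 = $3,795. $99,700 is at or below the $150,700 threshold, so the full $3,795 applies. Retirement Saver's Credit: $99,700 is at or below the $170,800 threshold, so the full $5,925 applies. total $3,795 + $5,925 = $9,720
Jonas ($162,350): Adoption Credit: base = 3 × $1,265 = $3,795. income exceeds $150,700 by $11,650, which is 47 full-or-partial $250 increments; reduction = 47 × $55 = $2,585, leaving $1,210. Retirement Saver's Credit: $162,350 is at or below the $170,800 threshold, so the full $5,925 applies. total $1,210 + $5,925 = $7,135
Difference: |$9,720 − $7,135| = $2,585.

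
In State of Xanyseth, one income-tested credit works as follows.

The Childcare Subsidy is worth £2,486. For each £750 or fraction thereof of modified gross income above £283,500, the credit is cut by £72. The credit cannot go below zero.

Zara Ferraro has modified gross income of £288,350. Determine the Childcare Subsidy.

Childcare Subsidy: income exceeds £283,500 by £4,850, which is 7 full-or-partial £750 increments; reduction = 7 × £72 = £504, leaving £1,982.

£1,982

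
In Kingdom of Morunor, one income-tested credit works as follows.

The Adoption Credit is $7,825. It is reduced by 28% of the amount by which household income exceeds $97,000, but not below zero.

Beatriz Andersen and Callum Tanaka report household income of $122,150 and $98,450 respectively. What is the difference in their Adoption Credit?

$6,636

Beatriz ($122,150): Adoption Credit: 28% of the $25,150 excess over $97,000 is $7,042; credit = $7,825 − $7,042 = $783.
Callum ($98,450): Adoption Credit: 28% of the $1,450 excess over $97,000 is $406; credit = $7,825 − $406 = $7,419.
Difference: |$783 − $7,419| = $6,636.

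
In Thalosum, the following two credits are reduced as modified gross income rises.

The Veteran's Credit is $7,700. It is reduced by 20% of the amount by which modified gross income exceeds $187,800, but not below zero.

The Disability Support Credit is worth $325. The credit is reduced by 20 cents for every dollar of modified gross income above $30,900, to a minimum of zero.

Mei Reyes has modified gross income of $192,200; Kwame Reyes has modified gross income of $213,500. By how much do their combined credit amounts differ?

Mei ($192,200): Veteran's Credit: 20% of the $4,400 excess over $187,800 is $880; credit = $7,700 − $880 = $6,820. Disability Support Credit: 20% of the $161,300 excess over $30,900 is $32,260 ≥ base, so the credit is $0. total $6,820 + $0 = $6,820
Kwame ($213,500): Veteran's Credit: 20% of the $25,700 excess over $187,800 is $5,140; credit = $7,700 − $5,140 = $2,560. Disability Support Credit: 20% of the $182,600 excess over $30,900 is $36,520 ≥ base, so the credit is $0. total $2,560 + $0 = $2,560
Difference: |$6,820 − $2,560| = $4,260.

$4,260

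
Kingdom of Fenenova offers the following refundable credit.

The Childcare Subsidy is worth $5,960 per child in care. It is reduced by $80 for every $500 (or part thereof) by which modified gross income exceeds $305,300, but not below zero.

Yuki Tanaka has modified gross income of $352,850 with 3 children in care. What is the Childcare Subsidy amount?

$10,200

Childcare Subsidy: base = 3 × $5,960 = $17,880. income exceeds $305,300 by $47,550, which is 96 full-or-partial $500 increments; reduction = 96 × $80 = $7,680, leaving $10,200.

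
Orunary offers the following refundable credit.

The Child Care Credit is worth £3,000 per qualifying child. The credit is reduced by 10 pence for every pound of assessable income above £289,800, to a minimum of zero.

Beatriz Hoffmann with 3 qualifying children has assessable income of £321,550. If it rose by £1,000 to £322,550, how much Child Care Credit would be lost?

At £321,550 — base = 3 × £3,000 = £9,000. 10% of the £31,750 excess over £289,800 is £3,175; credit = £9,000 − £3,175 = £5,825.
At £322,550 — base = 3 × £3,000 = £9,000. 10% of the £32,750 excess over £289,800 is £3,275; credit = £9,000 − £3,275 = £5,725.
Lost: £5,825 − £5,725 = £100.

£100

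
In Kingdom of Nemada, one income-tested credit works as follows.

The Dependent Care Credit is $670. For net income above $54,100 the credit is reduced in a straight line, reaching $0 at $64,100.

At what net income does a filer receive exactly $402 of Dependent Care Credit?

$58,100

$402 is 402/670 of the full $670, so 268/670 of the $10,000 range has been used: income = $54,100 + $10,000 × 268/670 = $58,100.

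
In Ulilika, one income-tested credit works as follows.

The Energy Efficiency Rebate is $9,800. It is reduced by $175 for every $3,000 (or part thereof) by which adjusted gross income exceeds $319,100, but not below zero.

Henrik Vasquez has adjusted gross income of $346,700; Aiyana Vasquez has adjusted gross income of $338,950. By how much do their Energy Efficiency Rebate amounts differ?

Henrik ($346,700): Energy Efficiency Rebate: income exceeds $319,100 by $27,600, which is 10 full-or-partial $3,000 increments; reduction = 10 × $175 = $1,750, leaving $8,050.
Aiyana ($338,950): Energy Efficiency Rebate: income exceeds $319,100 by $19,850, which is 7 full-or-partial $3,000 increments; reduction = 7 × $175 = $1,225, leaving $8,575.
Difference: |$8,050 − $8,575| = $525.

$525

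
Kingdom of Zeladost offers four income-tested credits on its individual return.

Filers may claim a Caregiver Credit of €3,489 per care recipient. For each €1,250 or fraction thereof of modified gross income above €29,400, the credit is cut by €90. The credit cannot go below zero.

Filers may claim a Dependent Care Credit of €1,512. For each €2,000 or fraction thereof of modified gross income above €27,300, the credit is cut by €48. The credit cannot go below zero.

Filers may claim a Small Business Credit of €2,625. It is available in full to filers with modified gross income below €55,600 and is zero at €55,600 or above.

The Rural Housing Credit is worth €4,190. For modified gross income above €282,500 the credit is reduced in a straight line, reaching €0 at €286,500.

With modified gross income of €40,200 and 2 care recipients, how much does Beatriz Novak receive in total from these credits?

Caregiver Credit: base = 2 × €3,489 = €6,978. income exceeds €29,400 by €10,800, which is 9 full-or-partial €1,250 increments; reduction = 9 × €90 = €810, leaving €6,168.
Dependent Care Credit: income exceeds €27,300 by €12,900, which is 7 full-or-partial €2,000 increments; reduction = 7 × €48 = €336, leaving €1,176.
Small Business Credit: €40,200 is below the €55,600 cutoff, so the full €2,625 applies.
Rural Housing Credit: €40,200 is at or below the €282,500 threshold, so the full €4,190 applies.
Total: €6,168 + €1,176 + €2,625 + €4,190 = €14,159.

€14,159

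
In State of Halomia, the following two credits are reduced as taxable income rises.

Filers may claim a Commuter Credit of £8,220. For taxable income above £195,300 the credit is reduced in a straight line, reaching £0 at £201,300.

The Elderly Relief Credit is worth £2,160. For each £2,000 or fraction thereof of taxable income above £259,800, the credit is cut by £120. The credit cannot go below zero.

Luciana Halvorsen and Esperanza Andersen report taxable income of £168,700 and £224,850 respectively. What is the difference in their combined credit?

£8,220

Luciana (£168,700): Commuter Credit: £168,700 is at or below the £195,300 threshold, so the full £8,220 applies. Elderly Relief Credit: £168,700 is at or below the £259,800 threshold, so the full £2,160 applies. total £8,220 + £2,160 = £10,380
Esperanza (£224,850): Commuter Credit: £224,850 is at or above £201,300, so the credit is £0. Elderly Relief Credit: £224,850 is at or below the £259,800 threshold, so the full £2,160 applies. total £0 + £2,160 = £2,160
Difference: |£10,380 − £2,160| = £8,220.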